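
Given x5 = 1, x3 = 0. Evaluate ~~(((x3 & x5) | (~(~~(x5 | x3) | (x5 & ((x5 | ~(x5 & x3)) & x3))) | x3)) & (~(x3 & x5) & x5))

Substituting x5=1, x3=0:
x3 & x5 = 0 & 1 = 0
x5 | x3 = 1 | 0 = 1
~(x5 | x3) = ~1 = 0
~~(x5 | x3) = ~0 = 1
x5 & x3 = 1 & 0 = 0
~(x5 & x3) = ~0 = 1
x5 | ~(x5 & x3) = 1 | 1 = 1
(x5 | ~(x5 & x3)) & x3 = 1 & 0 = 0
x5 & ((x5 | ~(x5 & x3)) & x3) = 1 & 0 = 0
~~(x5 | x3) | (x5 & ((x5 | ~(x5 & x3)) & x3)) = 1 | 0 = 1
~(~~(x5 | x3) | (x5 & ((x5 | ~(x5 & x3)) & x3))) = ~1 = 0
~(~~(x5 | x3) | (x5 & ((x5 | ~(x5 & x3)) & x3))) | x3 = 0 | 0 = 0
(x3 & x5) | (~(~~(x5 | x3) | (x5 & ((x5 | ~(x5 & x3)) & x3))) | x3) = 0 | 0 = 0
x3 & x5 = 0 & 1 = 0
~(x3 & x5) = ~0 = 1
~(x3 & x5) & x5 = 1 & 1 = 1
((x3 & x5) | (~(~~(x5 | x3) | (x5 & ((x5 | ~(x5 & x3)) & x3))) | x3)) & (~(x3 & x5) & x5) = 0 & 1 = 0
~(((x3 & x5) | (~(~~(x5 | x3) | (x5 & ((x5 | ~(x5 & x3)) & x3))) | x3)) & (~(x3 & x5) & x5)) = ~0 = 1
~~(((x3 & x5) | (~(~~(x5 | x3) | (x5 & ((x5 | ~(x5 & x3)) & x3))) | x3)) & (~(x3 & x5) & x5)) = ~1 = 0

0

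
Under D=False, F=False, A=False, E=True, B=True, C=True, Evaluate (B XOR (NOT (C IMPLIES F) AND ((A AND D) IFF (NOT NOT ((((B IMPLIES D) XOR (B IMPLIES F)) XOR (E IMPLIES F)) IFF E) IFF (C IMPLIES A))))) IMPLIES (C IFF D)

False

C IMPLIES F = True IMPLIES False = False
NOT (C IMPLIES F) = NOT False = True
A AND D = False AND False = False
B IMPLIES D = True IMPLIES False = False
B IMPLIES F = True IMPLIES False = False
(B IMPLIES D) XOR (B IMPLIES F) = False XOR False = False
E IMPLIES F = True IMPLIES False = False
((B IMPLIES D) XOR (B IMPLIES F)) XOR (E IMPLIES F) = False XOR False = False
(((B IMPLIES D) XOR (B IMPLIES F)) XOR (E IMPLIES F)) IFF E = False IFF True = False
NOT ((((B IMPLIES D) XOR (B IMPLIES F)) XOR (E IMPLIES F)) IFF E) = NOT False = True
NOT NOT ((((B IMPLIES D) XOR (B IMPLIES F)) XOR (E IMPLIES F)) IFF E) = NOT True = False
C IMPLIES A = True IMPLIES False = False
NOT NOT ((((B IMPLIES D) XOR (B IMPLIES F)) XOR (E IMPLIES F)) IFF E) IFF (C IMPLIES A) = False IFF False = True
(A AND D) IFF (NOT NOT ((((B IMPLIES D) XOR (B IMPLIES F)) XOR (E IMPLIES F)) IFF E) IFF (C IMPLIES A)) = False IFF True = False
NOT (C IMPLIES F) AND ((A AND D) IFF (NOT NOT ((((B IMPLIES D) XOR (B IMPLIES F)) XOR (E IMPLIES F)) IFF E) IFF (C IMPLIES A))) = True AND False = False
B XOR (NOT (C IMPLIES F) AND ((A AND D) IFF (NOT NOT ((((B IMPLIES D) XOR (B IMPLIES F)) XOR (E IMPLIES F)) IFF E) IFF (C IMPLIES A)))) = True XOR False = True
C IFF D = True IFF False = False
(B XOR (NOT (C IMPLIES F) AND ((A AND D) IFF (NOT NOT ((((B IMPLIES D) XOR (B IMPLIES F)) XOR (E IMPLIES F)) IFF E) IFF (C IMPLIES A))))) IMPLIES (C IFF D) = True IMPLIES False = False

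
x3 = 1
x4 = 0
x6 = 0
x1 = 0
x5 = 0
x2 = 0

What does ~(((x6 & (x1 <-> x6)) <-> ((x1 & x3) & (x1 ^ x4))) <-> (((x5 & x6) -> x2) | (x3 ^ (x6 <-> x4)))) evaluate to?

0

x1 <-> x6 = 0 <-> 0 = 1
x6 & (x1 <-> x6) = 0 & 1 = 0
x1 & x3 = 0 & 1 = 0
x1 ^ x4 = 0 ^ 0 = 0
(x1 & x3) & (x1 ^ x4) = 0 & 0 = 0
(x6 & (x1 <-> x6)) <-> ((x1 & x3) & (x1 ^ x4)) = 0 <-> 0 = 1
x5 & x6 = 0 & 0 = 0
(x5 & x6) -> x2 = 0 -> 0 = 1
x6 <-> x4 = 0 <-> 0 = 1
x3 ^ (x6 <-> x4) = 1 ^ 1 = 0
((x5 & x6) -> x2) | (x3 ^ (x6 <-> x4)) = 1 | 0 = 1
((x6 & (x1 <-> x6)) <-> ((x1 & x3) & (x1 ^ x4))) <-> (((x5 & x6) -> x2) | (x3 ^ (x6 <-> x4))) = 1 <-> 1 = 1
~(((x6 & (x1 <-> x6)) <-> ((x1 & x3) & (x1 ^ x4))) <-> (((x5 & x6) -> x2) | (x3 ^ (x6 <-> x4)))) = ~1 = 0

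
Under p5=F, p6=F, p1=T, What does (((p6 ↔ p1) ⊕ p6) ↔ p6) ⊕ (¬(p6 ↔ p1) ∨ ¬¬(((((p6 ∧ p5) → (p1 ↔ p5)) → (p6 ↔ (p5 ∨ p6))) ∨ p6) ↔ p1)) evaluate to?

F

p6 ↔ p1 = F ↔ T = F
(p6 ↔ p1) ⊕ p6 = F ⊕ F = F
((p6 ↔ p1) ⊕ p6) ↔ p6 = F ↔ F = T
p6 ↔ p1 = F ↔ T = F
¬(p6 ↔ p1) = ¬F = T
p6 ∧ p5 = F ∧ F = F
p1 ↔ p5 = T ↔ F = F
(p6 ∧ p5) → (p1 ↔ p5) = F → F = T
p5 ∨ p6 = F ∨ F = F
p6 ↔ (p5 ∨ p6) = F ↔ F = T
((p6 ∧ p5) → (p1 ↔ p5)) → (p6 ↔ (p5 ∨ p6)) = T → T = T
(((p6 ∧ p5) → (p1 ↔ p5)) → (p6 ↔ (p5 ∨ p6))) ∨ p6 = T ∨ F = T
((((p6 ∧ p5) → (p1 ↔ p5)) → (p6 ↔ (p5 ∨ p6))) ∨ p6) ↔ p1 = T ↔ T = T
¬(((((p6 ∧ p5) → (p1 ↔ p5)) → (p6 ↔ (p5 ∨ p6))) ∨ p6) ↔ p1) = ¬T = F
¬¬(((((p6 ∧ p5) → (p1 ↔ p5)) → (p6 ↔ (p5 ∨ p6))) ∨ p6) ↔ p1) = ¬F = T
¬(p6 ↔ p1) ∨ ¬¬(((((p6 ∧ p5) → (p1 ↔ p5)) → (p6 ↔ (p5 ∨ p6))) ∨ p6) ↔ p1) = T ∨ T = T
(((p6 ↔ p1) ⊕ p6) ↔ p6) ⊕ (¬(p6 ↔ p1) ∨ ¬¬(((((p6 ∧ p5) → (p1 ↔ p5)) → (p6 ↔ (p5 ∨ p6))) ∨ p6) ↔ p1)) = T ⊕ T = F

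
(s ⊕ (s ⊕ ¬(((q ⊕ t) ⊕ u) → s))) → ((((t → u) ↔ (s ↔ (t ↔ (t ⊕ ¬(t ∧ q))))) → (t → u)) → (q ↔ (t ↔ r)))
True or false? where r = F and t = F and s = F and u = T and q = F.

F

q ⊕ t = F ⊕ F = F
(q ⊕ t) ⊕ u = F ⊕ T = T
((q ⊕ t) ⊕ u) → s = T → F = F
¬(((q ⊕ t) ⊕ u) → s) = ¬F = T
s ⊕ ¬(((q ⊕ t) ⊕ u) → s) = F ⊕ T = T
s ⊕ (s ⊕ ¬(((q ⊕ t) ⊕ u) → s)) = F ⊕ T = T
t → u = F → T = T
t ∧ q = F ∧ F = F
¬(t ∧ q) = ¬F = T
t ⊕ ¬(t ∧ q) = F ⊕ T = T
t ↔ (t ⊕ ¬(t ∧ q)) = F ↔ T = F
s ↔ (t ↔ (t ⊕ ¬(t ∧ q))) = F ↔ F = T
(t → u) ↔ (s ↔ (t ↔ (t ⊕ ¬(t ∧ q)))) = T ↔ T = T
t → u = F → T = T
((t → u) ↔ (s ↔ (t ↔ (t ⊕ ¬(t ∧ q))))) → (t → u) = T → T = T
t ↔ r = F ↔ F = T
q ↔ (t ↔ r) = F ↔ T = F
(((t → u) ↔ (s ↔ (t ↔ (t ⊕ ¬(t ∧ q))))) → (t → u)) → (q ↔ (t ↔ r)) = T → F = F
(s ⊕ (s ⊕ ¬(((q ⊕ t) ⊕ u) → s))) → ((((t → u) ↔ (s ↔ (t ↔ (t ⊕ ¬(t ∧ q))))) → (t → u)) → (q ↔ (t ↔ r))) = T → F = F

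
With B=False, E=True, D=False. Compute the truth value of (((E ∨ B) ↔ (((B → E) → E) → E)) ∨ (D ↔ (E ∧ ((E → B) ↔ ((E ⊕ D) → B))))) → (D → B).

True

E ∨ B = True ∨ False = True
B → E = False → True = True
(B → E) → E = True → True = True
((B → E) → E) → E = True → True = True
(E ∨ B) ↔ (((B → E) → E) → E) = True ↔ True = True
E → B = True → False = False
E ⊕ D = True ⊕ False = True
(E ⊕ D) → B = True → False = False
(E → B) ↔ ((E ⊕ D) → B) = False ↔ False = True
E ∧ ((E → B) ↔ ((E ⊕ D) → B)) = True ∧ True = True
D ↔ (E ∧ ((E → B) ↔ ((E ⊕ D) → B))) = False ↔ True = False
((E ∨ B) ↔ (((B → E) → E) → E)) ∨ (D ↔ (E ∧ ((E → B) ↔ ((E ⊕ D) → B)))) = True ∨ False = True
D → B = False → False = True
(((E ∨ B) ↔ (((B → E) → E) → E)) ∨ (D ↔ (E ∧ ((E → B) ↔ ((E ⊕ D) → B))))) → (D → B) = True → True = True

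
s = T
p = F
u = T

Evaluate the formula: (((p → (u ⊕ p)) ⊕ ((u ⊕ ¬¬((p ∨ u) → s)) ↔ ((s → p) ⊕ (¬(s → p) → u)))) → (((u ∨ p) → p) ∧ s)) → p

Substituting s=T, p=F, u=T:
u ⊕ p = T ⊕ F = T
p → (u ⊕ p) = F → T = T
p ∨ u = F ∨ T = T
(p ∨ u) → s = T → T = T
¬((p ∨ u) → s) = ¬T = F
¬¬((p ∨ u) → s) = ¬F = T
u ⊕ ¬¬((p ∨ u) → s) = T ⊕ T = F
s → p = T → F = F
s → p = T → F = F
¬(s → p) = ¬F = T
¬(s → p) → u = T → T = T
(s → p) ⊕ (¬(s → p) → u) = F ⊕ T = T
(u ⊕ ¬¬((p ∨ u) → s)) ↔ ((s → p) ⊕ (¬(s → p) → u)) = F ↔ T = F
(p → (u ⊕ p)) ⊕ ((u ⊕ ¬¬((p ∨ u) → s)) ↔ ((s → p) ⊕ (¬(s → p) → u))) = T ⊕ F = T
u ∨ p = T ∨ F = T
(u ∨ p) → p = T → F = F
((u ∨ p) → p) ∧ s = F ∧ T = F
((p → (u ⊕ p)) ⊕ ((u ⊕ ¬¬((p ∨ u) → s)) ↔ ((s → p) ⊕ (¬(s → p) → u)))) → (((u ∨ p) → p) ∧ s) = T → F = F
(((p → (u ⊕ p)) ⊕ ((u ⊕ ¬¬((p ∨ u) → s)) ↔ ((s → p) ⊕ (¬(s → p) → u)))) → (((u ∨ p) → p) ∧ s)) → p = F → F = T

T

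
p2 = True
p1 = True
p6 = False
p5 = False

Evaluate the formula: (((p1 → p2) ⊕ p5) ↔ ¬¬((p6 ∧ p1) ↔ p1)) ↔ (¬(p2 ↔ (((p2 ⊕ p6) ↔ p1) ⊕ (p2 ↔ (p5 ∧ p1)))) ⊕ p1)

False

p1 → p2 = True → True = True
(p1 → p2) ⊕ p5 = True ⊕ False = True
p6 ∧ p1 = False ∧ True = False
(p6 ∧ p1) ↔ p1 = False ↔ True = False
¬((p6 ∧ p1) ↔ p1) = ¬False = True
¬¬((p6 ∧ p1) ↔ p1) = ¬True = False
((p1 → p2) ⊕ p5) ↔ ¬¬((p6 ∧ p1) ↔ p1) = True ↔ False = False
p2 ⊕ p6 = True ⊕ False = True
(p2 ⊕ p6) ↔ p1 = True ↔ True = True
p5 ∧ p1 = False ∧ True = False
p2 ↔ (p5 ∧ p1) = True ↔ False = False
((p2 ⊕ p6) ↔ p1) ⊕ (p2 ↔ (p5 ∧ p1)) = True ⊕ False = True
p2 ↔ (((p2 ⊕ p6) ↔ p1) ⊕ (p2 ↔ (p5 ∧ p1))) = True ↔ True = True
¬(p2 ↔ (((p2 ⊕ p6) ↔ p1) ⊕ (p2 ↔ (p5 ∧ p1)))) = ¬True = False
¬(p2 ↔ (((p2 ⊕ p6) ↔ p1) ⊕ (p2 ↔ (p5 ∧ p1)))) ⊕ p1 = False ⊕ True = True
(((p1 → p2) ⊕ p5) ↔ ¬¬((p6 ∧ p1) ↔ p1)) ↔ (¬(p2 ↔ (((p2 ⊕ p6) ↔ p1) ⊕ (p2 ↔ (p5 ∧ p1)))) ⊕ p1) = False ↔ True = False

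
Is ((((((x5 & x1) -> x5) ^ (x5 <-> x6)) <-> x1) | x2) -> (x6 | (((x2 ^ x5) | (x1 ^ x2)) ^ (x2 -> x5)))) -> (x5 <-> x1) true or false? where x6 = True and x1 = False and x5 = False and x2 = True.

True

x5 & x1 = False & False = False
(x5 & x1) -> x5 = False -> False = True
x5 <-> x6 = False <-> True = False
((x5 & x1) -> x5) ^ (x5 <-> x6) = True ^ False = True
(((x5 & x1) -> x5) ^ (x5 <-> x6)) <-> x1 = True <-> False = False
((((x5 & x1) -> x5) ^ (x5 <-> x6)) <-> x1) | x2 = False | True = True
x2 ^ x5 = True ^ False = True
x1 ^ x2 = False ^ True = True
(x2 ^ x5) | (x1 ^ x2) = True | True = True
x2 -> x5 = True -> False = False
((x2 ^ x5) | (x1 ^ x2)) ^ (x2 -> x5) = True ^ False = True
x6 | (((x2 ^ x5) | (x1 ^ x2)) ^ (x2 -> x5)) = True | True = True
(((((x5 & x1) -> x5) ^ (x5 <-> x6)) <-> x1) | x2) -> (x6 | (((x2 ^ x5) | (x1 ^ x2)) ^ (x2 -> x5))) = True -> True = True
x5 <-> x1 = False <-> False = True
((((((x5 & x1) -> x5) ^ (x5 <-> x6)) <-> x1) | x2) -> (x6 | (((x2 ^ x5) | (x1 ^ x2)) ^ (x2 -> x5)))) -> (x5 <-> x1) = True -> True = True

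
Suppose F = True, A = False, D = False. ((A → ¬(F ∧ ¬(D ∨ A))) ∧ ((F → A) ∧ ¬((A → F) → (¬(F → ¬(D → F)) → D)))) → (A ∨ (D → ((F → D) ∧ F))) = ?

D ∨ A = False ∨ False = False
¬(D ∨ A) = ¬False = True
F ∧ ¬(D ∨ A) = True ∧ True = True
¬(F ∧ ¬(D ∨ A)) = ¬True = False
A → ¬(F ∧ ¬(D ∨ A)) = False → False = True
F → A = True → False = False
A → F = False → True = True
D → F = False → True = True
¬(D → F) = ¬True = False
F → ¬(D → F) = True → False = False
¬(F → ¬(D → F)) = ¬False = True
¬(F → ¬(D → F)) → D = True → False = False
(A → F) → (¬(F → ¬(D → F)) → D) = True → False = False
¬((A → F) → (¬(F → ¬(D → F)) → D)) = ¬False = True
(F → A) ∧ ¬((A → F) → (¬(F → ¬(D → F)) → D)) = False ∧ True = False
(A → ¬(F ∧ ¬(D ∨ A))) ∧ ((F → A) ∧ ¬((A → F) → (¬(F → ¬(D → F)) → D))) = True ∧ False = False
F → D = True → False = False
(F → D) ∧ F = False ∧ True = False
D → ((F → D) ∧ F) = False → False = True
A ∨ (D → ((F → D) ∧ F)) = False ∨ True = True
((A → ¬(F ∧ ¬(D ∨ A))) ∧ ((F → A) ∧ ¬((A → F) → (¬(F → ¬(D → F)) → D)))) → (A ∨ (D → ((F → D) ∧ F))) = False → True = True

True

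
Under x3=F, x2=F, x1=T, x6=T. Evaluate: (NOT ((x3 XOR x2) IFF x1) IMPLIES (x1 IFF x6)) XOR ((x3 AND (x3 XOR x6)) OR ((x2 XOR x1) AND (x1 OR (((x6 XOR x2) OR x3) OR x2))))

F

x3 XOR x2 = F XOR F = F
(x3 XOR x2) IFF x1 = F IFF T = F
NOT ((x3 XOR x2) IFF x1) = NOT F = T
x1 IFF x6 = T IFF T = T
NOT ((x3 XOR x2) IFF x1) IMPLIES (x1 IFF x6) = T IMPLIES T = T
x3 XOR x6 = F XOR T = T
x3 AND (x3 XOR x6) = F AND T = F
x2 XOR x1 = F XOR T = T
x6 XOR x2 = T XOR F = T
(x6 XOR x2) OR x3 = T OR F = T
((x6 XOR x2) OR x3) OR x2 = T OR F = T
x1 OR (((x6 XOR x2) OR x3) OR x2) = T OR T = T
(x2 XOR x1) AND (x1 OR (((x6 XOR x2) OR x3) OR x2)) = T AND T = T
(x3 AND (x3 XOR x6)) OR ((x2 XOR x1) AND (x1 OR (((x6 XOR x2) OR x3) OR x2))) = F OR T = T
(NOT ((x3 XOR x2) IFF x1) IMPLIES (x1 IFF x6)) XOR ((x3 AND (x3 XOR x6)) OR ((x2 XOR x1) AND (x1 OR (((x6 XOR x2) OR x3) OR x2)))) = T XOR T = F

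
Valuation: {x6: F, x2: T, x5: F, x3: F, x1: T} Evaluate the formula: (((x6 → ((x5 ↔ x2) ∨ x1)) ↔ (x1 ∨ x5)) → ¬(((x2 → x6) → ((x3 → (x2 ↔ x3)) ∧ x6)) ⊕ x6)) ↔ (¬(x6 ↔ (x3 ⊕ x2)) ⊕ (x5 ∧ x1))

x5 ↔ x2 = F ↔ T = F
(x5 ↔ x2) ∨ x1 = F ∨ T = T
x6 → ((x5 ↔ x2) ∨ x1) = F → T = T
x1 ∨ x5 = T ∨ F = T
(x6 → ((x5 ↔ x2) ∨ x1)) ↔ (x1 ∨ x5) = T ↔ T = T
x2 → x6 = T → F = F
x2 ↔ x3 = T ↔ F = F
x3 → (x2 ↔ x3) = F → F = T
(x3 → (x2 ↔ x3)) ∧ x6 = T ∧ F = F
(x2 → x6) → ((x3 → (x2 ↔ x3)) ∧ x6) = F → F = T
((x2 → x6) → ((x3 → (x2 ↔ x3)) ∧ x6)) ⊕ x6 = T ⊕ F = T
¬(((x2 → x6) → ((x3 → (x2 ↔ x3)) ∧ x6)) ⊕ x6) = ¬T = F
((x6 → ((x5 ↔ x2) ∨ x1)) ↔ (x1 ∨ x5)) → ¬(((x2 → x6) → ((x3 → (x2 ↔ x3)) ∧ x6)) ⊕ x6) = T → F = F
x3 ⊕ x2 = F ⊕ T = T
x6 ↔ (x3 ⊕ x2) = F ↔ T = F
¬(x6 ↔ (x3 ⊕ x2)) = ¬F = T
x5 ∧ x1 = F ∧ T = F
¬(x6 ↔ (x3 ⊕ x2)) ⊕ (x5 ∧ x1) = T ⊕ F = T
(((x6 → ((x5 ↔ x2) ∨ x1)) ↔ (x1 ∨ x5)) → ¬(((x2 → x6) → ((x3 → (x2 ↔ x3)) ∧ x6)) ⊕ x6)) ↔ (¬(x6 ↔ (x3 ⊕ x2)) ⊕ (x5 ∧ x1)) = F ↔ T = F

F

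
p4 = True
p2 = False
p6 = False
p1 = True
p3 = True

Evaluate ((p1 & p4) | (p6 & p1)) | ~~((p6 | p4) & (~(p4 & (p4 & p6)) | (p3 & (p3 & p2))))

True

p1 & p4 = True & True = True
p6 & p1 = False & True = False
(p1 & p4) | (p6 & p1) = True | False = True
p6 | p4 = False | True = True
p4 & p6 = True & False = False
p4 & (p4 & p6) = True & False = False
~(p4 & (p4 & p6)) = ~False = True
p3 & p2 = True & False = False
p3 & (p3 & p2) = True & False = False
~(p4 & (p4 & p6)) | (p3 & (p3 & p2)) = True | False = True
(p6 | p4) & (~(p4 & (p4 & p6)) | (p3 & (p3 & p2))) = True & True = True
~((p6 | p4) & (~(p4 & (p4 & p6)) | (p3 & (p3 & p2)))) = ~True = False
~~((p6 | p4) & (~(p4 & (p4 & p6)) | (p3 & (p3 & p2)))) = ~False = True
((p1 & p4) | (p6 & p1)) | ~~((p6 | p4) & (~(p4 & (p4 & p6)) | (p3 & (p3 & p2)))) = True | True = True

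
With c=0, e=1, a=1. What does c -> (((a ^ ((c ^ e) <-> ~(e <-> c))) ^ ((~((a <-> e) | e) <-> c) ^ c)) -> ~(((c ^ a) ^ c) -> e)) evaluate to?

1

c ^ e = 0 ^ 1 = 1
e <-> c = 1 <-> 0 = 0
~(e <-> c) = ~0 = 1
(c ^ e) <-> ~(e <-> c) = 1 <-> 1 = 1
a ^ ((c ^ e) <-> ~(e <-> c)) = 1 ^ 1 = 0
a <-> e = 1 <-> 1 = 1
(a <-> e) | e = 1 | 1 = 1
~((a <-> e) | e) = ~1 = 0
~((a <-> e) | e) <-> c = 0 <-> 0 = 1
(~((a <-> e) | e) <-> c) ^ c = 1 ^ 0 = 1
(a ^ ((c ^ e) <-> ~(e <-> c))) ^ ((~((a <-> e) | e) <-> c) ^ c) = 0 ^ 1 = 1
c ^ a = 0 ^ 1 = 1
(c ^ a) ^ c = 1 ^ 0 = 1
((c ^ a) ^ c) -> e = 1 -> 1 = 1
~(((c ^ a) ^ c) -> e) = ~1 = 0
((a ^ ((c ^ e) <-> ~(e <-> c))) ^ ((~((a <-> e) | e) <-> c) ^ c)) -> ~(((c ^ a) ^ c) -> e) = 1 -> 0 = 0
c -> (((a ^ ((c ^ e) <-> ~(e <-> c))) ^ ((~((a <-> e) | e) <-> c) ^ c)) -> ~(((c ^ a) ^ c) -> e)) = 0 -> 0 = 1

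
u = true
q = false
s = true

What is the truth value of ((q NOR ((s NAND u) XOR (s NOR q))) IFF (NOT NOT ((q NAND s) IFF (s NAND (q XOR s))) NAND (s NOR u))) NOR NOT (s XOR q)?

false

Substituting u=true, q=false, s=true:
s NAND u = true NAND true = false
s NOR q = true NOR false = false
(s NAND u) XOR (s NOR q) = false XOR false = false
q NOR ((s NAND u) XOR (s NOR q)) = false NOR false = true
q NAND s = false NAND true = true
q XOR s = false XOR true = true
s NAND (q XOR s) = true NAND true = false
(q NAND s) IFF (s NAND (q XOR s)) = true IFF false = false
NOT ((q NAND s) IFF (s NAND (q XOR s))) = NOT false = true
NOT NOT ((q NAND s) IFF (s NAND (q XOR s))) = NOT true = false
s NOR u = true NOR true = false
NOT NOT ((q NAND s) IFF (s NAND (q XOR s))) NAND (s NOR u) = false NAND false = true
(q NOR ((s NAND u) XOR (s NOR q))) IFF (NOT NOT ((q NAND s) IFF (s NAND (q XOR s))) NAND (s NOR u)) = true IFF true = true
s XOR q = true XOR false = true
NOT (s XOR q) = NOT true = false
((q NOR ((s NAND u) XOR (s NOR q))) IFF (NOT NOT ((q NAND s) IFF (s NAND (q XOR s))) NAND (s NOR u))) NOR NOT (s XOR q) = true NOR false = false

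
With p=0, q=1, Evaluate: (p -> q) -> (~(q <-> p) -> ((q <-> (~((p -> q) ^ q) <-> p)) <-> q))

0

p -> q = 0 -> 1 = 1
q <-> p = 1 <-> 0 = 0
~(q <-> p) = ~0 = 1
p -> q = 0 -> 1 = 1
(p -> q) ^ q = 1 ^ 1 = 0
~((p -> q) ^ q) = ~0 = 1
~((p -> q) ^ q) <-> p = 1 <-> 0 = 0
q <-> (~((p -> q) ^ q) <-> p) = 1 <-> 0 = 0
(q <-> (~((p -> q) ^ q) <-> p)) <-> q = 0 <-> 1 = 0
~(q <-> p) -> ((q <-> (~((p -> q) ^ q) <-> p)) <-> q) = 1 -> 0 = 0
(p -> q) -> (~(q <-> p) -> ((q <-> (~((p -> q) ^ q) <-> p)) <-> q)) = 1 -> 0 = 0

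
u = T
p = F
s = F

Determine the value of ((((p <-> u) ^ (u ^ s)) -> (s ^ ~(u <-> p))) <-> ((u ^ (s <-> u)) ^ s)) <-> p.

F

p <-> u = F <-> T = F
u ^ s = T ^ F = T
(p <-> u) ^ (u ^ s) = F ^ T = T
u <-> p = T <-> F = F
~(u <-> p) = ~F = T
s ^ ~(u <-> p) = F ^ T = T
((p <-> u) ^ (u ^ s)) -> (s ^ ~(u <-> p)) = T -> T = T
s <-> u = F <-> T = F
u ^ (s <-> u) = T ^ F = T
(u ^ (s <-> u)) ^ s = T ^ F = T
(((p <-> u) ^ (u ^ s)) -> (s ^ ~(u <-> p))) <-> ((u ^ (s <-> u)) ^ s) = T <-> T = T
((((p <-> u) ^ (u ^ s)) -> (s ^ ~(u <-> p))) <-> ((u ^ (s <-> u)) ^ s)) <-> p = T <-> F = F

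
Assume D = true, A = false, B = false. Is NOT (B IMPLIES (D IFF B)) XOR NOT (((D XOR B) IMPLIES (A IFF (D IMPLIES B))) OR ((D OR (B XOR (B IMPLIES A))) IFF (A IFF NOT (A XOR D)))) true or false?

false

D IFF B = true IFF false = false
B IMPLIES (D IFF B) = false IMPLIES false = true
NOT (B IMPLIES (D IFF B)) = NOT true = false
D XOR B = true XOR false = true
D IMPLIES B = true IMPLIES false = false
A IFF (D IMPLIES B) = false IFF false = true
(D XOR B) IMPLIES (A IFF (D IMPLIES B)) = true IMPLIES true = true
B IMPLIES A = false IMPLIES false = true
B XOR (B IMPLIES A) = false XOR true = true
D OR (B XOR (B IMPLIES A)) = true OR true = true
A XOR D = false XOR true = true
NOT (A XOR D) = NOT true = false
A IFF NOT (A XOR D) = false IFF false = true
(D OR (B XOR (B IMPLIES A))) IFF (A IFF NOT (A XOR D)) = true IFF true = true
((D XOR B) IMPLIES (A IFF (D IMPLIES B))) OR ((D OR (B XOR (B IMPLIES A))) IFF (A IFF NOT (A XOR D))) = true OR true = true
NOT (((D XOR B) IMPLIES (A IFF (D IMPLIES B))) OR ((D OR (B XOR (B IMPLIES A))) IFF (A IFF NOT (A XOR D)))) = NOT true = false
NOT (B IMPLIES (D IFF B)) XOR NOT (((D XOR B) IMPLIES (A IFF (D IMPLIES B))) OR ((D OR (B XOR (B IMPLIES A))) IFF (A IFF NOT (A XOR D)))) = false XOR false = false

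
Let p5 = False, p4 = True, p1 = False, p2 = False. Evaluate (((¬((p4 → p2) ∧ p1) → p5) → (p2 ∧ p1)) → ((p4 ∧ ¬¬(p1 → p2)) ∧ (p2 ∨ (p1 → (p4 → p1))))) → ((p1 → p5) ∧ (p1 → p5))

p4 → p2 = True → False = False
(p4 → p2) ∧ p1 = False ∧ False = False
¬((p4 → p2) ∧ p1) = ¬False = True
¬((p4 → p2) ∧ p1) → p5 = True → False = False
p2 ∧ p1 = False ∧ False = False
(¬((p4 → p2) ∧ p1) → p5) → (p2 ∧ p1) = False → False = True
p1 → p2 = False → False = True
¬(p1 → p2) = ¬True = False
¬¬(p1 → p2) = ¬False = True
p4 ∧ ¬¬(p1 → p2) = True ∧ True = True
p4 → p1 = True → False = False
p1 → (p4 → p1) = False → False = True
p2 ∨ (p1 → (p4 → p1)) = False ∨ True = True
(p4 ∧ ¬¬(p1 → p2)) ∧ (p2 ∨ (p1 → (p4 → p1))) = True ∧ True = True
((¬((p4 → p2) ∧ p1) → p5) → (p2 ∧ p1)) → ((p4 ∧ ¬¬(p1 → p2)) ∧ (p2 ∨ (p1 → (p4 → p1)))) = True → True = True
p1 → p5 = False → False = True
p1 → p5 = False → False = True
(p1 → p5) ∧ (p1 → p5) = True ∧ True = True
(((¬((p4 → p2) ∧ p1) → p5) → (p2 ∧ p1)) → ((p4 ∧ ¬¬(p1 → p2)) ∧ (p2 ∨ (p1 → (p4 → p1))))) → ((p1 → p5) ∧ (p1 → p5)) = True → True = True

True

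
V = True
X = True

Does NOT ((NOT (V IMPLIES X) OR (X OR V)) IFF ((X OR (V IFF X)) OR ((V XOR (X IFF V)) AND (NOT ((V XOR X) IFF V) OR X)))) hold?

False

Substituting V=True, X=True:
V IMPLIES X = True IMPLIES True = True
NOT (V IMPLIES X) = NOT True = False
X OR V = True OR True = True
NOT (V IMPLIES X) OR (X OR V) = False OR True = True
V IFF X = True IFF True = True
X OR (V IFF X) = True OR True = True
X IFF V = True IFF True = True
V XOR (X IFF V) = True XOR True = False
V XOR X = True XOR True = False
(V XOR X) IFF V = False IFF True = False
NOT ((V XOR X) IFF V) = NOT False = True
NOT ((V XOR X) IFF V) OR X = True OR True = True
(V XOR (X IFF V)) AND (NOT ((V XOR X) IFF V) OR X) = False AND True = False
(X OR (V IFF X)) OR ((V XOR (X IFF V)) AND (NOT ((V XOR X) IFF V) OR X)) = True OR False = True
(NOT (V IMPLIES X) OR (X OR V)) IFF ((X OR (V IFF X)) OR ((V XOR (X IFF V)) AND (NOT ((V XOR X) IFF V) OR X))) = True IFF True = True
NOT ((NOT (V IMPLIES X) OR (X OR V)) IFF ((X OR (V IFF X)) OR ((V XOR (X IFF V)) AND (NOT ((V XOR X) IFF V) OR X)))) = NOT True = False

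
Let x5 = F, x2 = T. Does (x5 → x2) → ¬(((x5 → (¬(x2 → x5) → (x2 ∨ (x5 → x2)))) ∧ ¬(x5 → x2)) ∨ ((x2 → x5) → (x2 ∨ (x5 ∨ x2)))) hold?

x5 → x2 = F → T = T
x2 → x5 = T → F = F
¬(x2 → x5) = ¬F = T
x5 → x2 = F → T = T
x2 ∨ (x5 → x2) = T ∨ T = T
¬(x2 → x5) → (x2 ∨ (x5 → x2)) = T → T = T
x5 → (¬(x2 → x5) → (x2 ∨ (x5 → x2))) = F → T = T
x5 → x2 = F → T = T
¬(x5 → x2) = ¬T = F
(x5 → (¬(x2 → x5) → (x2 ∨ (x5 → x2)))) ∧ ¬(x5 → x2) = T ∧ F = F
x2 → x5 = T → F = F
x5 ∨ x2 = F ∨ T = T
x2 ∨ (x5 ∨ x2) = T ∨ T = T
(x2 → x5) → (x2 ∨ (x5 ∨ x2)) = F → T = T
((x5 → (¬(x2 → x5) → (x2 ∨ (x5 → x2)))) ∧ ¬(x5 → x2)) ∨ ((x2 → x5) → (x2 ∨ (x5 ∨ x2))) = F ∨ T = T
¬(((x5 → (¬(x2 → x5) → (x2 ∨ (x5 → x2)))) ∧ ¬(x5 → x2)) ∨ ((x2 → x5) → (x2 ∨ (x5 ∨ x2)))) = ¬T = F
(x5 → x2) → ¬(((x5 → (¬(x2 → x5) → (x2 ∨ (x5 → x2)))) ∧ ¬(x5 → x2)) ∨ ((x2 → x5) → (x2 ∨ (x5 ∨ x2)))) = T → F = F

F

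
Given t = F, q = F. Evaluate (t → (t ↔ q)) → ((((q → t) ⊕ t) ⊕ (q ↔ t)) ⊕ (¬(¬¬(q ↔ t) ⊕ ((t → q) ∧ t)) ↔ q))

T

t ↔ q = F ↔ F = T
t → (t ↔ q) = F → T = T
q → t = F → F = T
(q → t) ⊕ t = T ⊕ F = T
q ↔ t = F ↔ F = T
((q → t) ⊕ t) ⊕ (q ↔ t) = T ⊕ T = F
q ↔ t = F ↔ F = T
¬(q ↔ t) = ¬T = F
¬¬(q ↔ t) = ¬F = T
t → q = F → F = T
(t → q) ∧ t = T ∧ F = F
¬¬(q ↔ t) ⊕ ((t → q) ∧ t) = T ⊕ F = T
¬(¬¬(q ↔ t) ⊕ ((t → q) ∧ t)) = ¬T = F
¬(¬¬(q ↔ t) ⊕ ((t → q) ∧ t)) ↔ q = F ↔ F = T
(((q → t) ⊕ t) ⊕ (q ↔ t)) ⊕ (¬(¬¬(q ↔ t) ⊕ ((t → q) ∧ t)) ↔ q) = F ⊕ T = T
(t → (t ↔ q)) → ((((q → t) ⊕ t) ⊕ (q ↔ t)) ⊕ (¬(¬¬(q ↔ t) ⊕ ((t → q) ∧ t)) ↔ q)) = T → T = T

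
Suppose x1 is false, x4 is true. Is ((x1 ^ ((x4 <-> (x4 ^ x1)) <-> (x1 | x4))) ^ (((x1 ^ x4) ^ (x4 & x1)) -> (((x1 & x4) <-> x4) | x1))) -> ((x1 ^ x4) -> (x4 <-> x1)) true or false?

F

x4 ^ x1 = T ^ F = T
x4 <-> (x4 ^ x1) = T <-> T = T
x1 | x4 = F | T = T
(x4 <-> (x4 ^ x1)) <-> (x1 | x4) = T <-> T = T
x1 ^ ((x4 <-> (x4 ^ x1)) <-> (x1 | x4)) = F ^ T = T
x1 ^ x4 = F ^ T = T
x4 & x1 = T & F = F
(x1 ^ x4) ^ (x4 & x1) = T ^ F = T
x1 & x4 = F & T = F
(x1 & x4) <-> x4 = F <-> T = F
((x1 & x4) <-> x4) | x1 = F | F = F
((x1 ^ x4) ^ (x4 & x1)) -> (((x1 & x4) <-> x4) | x1) = T -> F = F
(x1 ^ ((x4 <-> (x4 ^ x1)) <-> (x1 | x4))) ^ (((x1 ^ x4) ^ (x4 & x1)) -> (((x1 & x4) <-> x4) | x1)) = T ^ F = T
x1 ^ x4 = F ^ T = T
x4 <-> x1 = T <-> F = F
(x1 ^ x4) -> (x4 <-> x1) = T -> F = F
((x1 ^ ((x4 <-> (x4 ^ x1)) <-> (x1 | x4))) ^ (((x1 ^ x4) ^ (x4 & x1)) -> (((x1 & x4) <-> x4) | x1))) -> ((x1 ^ x4) -> (x4 <-> x1)) = T -> F = F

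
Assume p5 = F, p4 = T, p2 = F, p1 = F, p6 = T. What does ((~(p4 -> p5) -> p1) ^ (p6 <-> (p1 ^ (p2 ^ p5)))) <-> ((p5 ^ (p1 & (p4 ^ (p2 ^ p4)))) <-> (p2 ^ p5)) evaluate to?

p4 -> p5 = T -> F = F
~(p4 -> p5) = ~F = T
~(p4 -> p5) -> p1 = T -> F = F
p2 ^ p5 = F ^ F = F
p1 ^ (p2 ^ p5) = F ^ F = F
p6 <-> (p1 ^ (p2 ^ p5)) = T <-> F = F
(~(p4 -> p5) -> p1) ^ (p6 <-> (p1 ^ (p2 ^ p5))) = F ^ F = F
p2 ^ p4 = F ^ T = T
p4 ^ (p2 ^ p4) = T ^ T = F
p1 & (p4 ^ (p2 ^ p4)) = F & F = F
p5 ^ (p1 & (p4 ^ (p2 ^ p4))) = F ^ F = F
p2 ^ p5 = F ^ F = F
(p5 ^ (p1 & (p4 ^ (p2 ^ p4)))) <-> (p2 ^ p5) = F <-> F = T
((~(p4 -> p5) -> p1) ^ (p6 <-> (p1 ^ (p2 ^ p5)))) <-> ((p5 ^ (p1 & (p4 ^ (p2 ^ p4)))) <-> (p2 ^ p5)) = F <-> T = F

F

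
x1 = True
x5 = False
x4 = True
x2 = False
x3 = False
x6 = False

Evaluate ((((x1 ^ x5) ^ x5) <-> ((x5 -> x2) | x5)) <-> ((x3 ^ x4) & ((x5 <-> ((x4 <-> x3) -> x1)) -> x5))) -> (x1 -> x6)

x1 ^ x5 = True ^ False = True
(x1 ^ x5) ^ x5 = True ^ False = True
x5 -> x2 = False -> False = True
(x5 -> x2) | x5 = True | False = True
((x1 ^ x5) ^ x5) <-> ((x5 -> x2) | x5) = True <-> True = True
x3 ^ x4 = False ^ True = True
x4 <-> x3 = True <-> False = False
(x4 <-> x3) -> x1 = False -> True = True
x5 <-> ((x4 <-> x3) -> x1) = False <-> True = False
(x5 <-> ((x4 <-> x3) -> x1)) -> x5 = False -> False = True
(x3 ^ x4) & ((x5 <-> ((x4 <-> x3) -> x1)) -> x5) = True & True = True
(((x1 ^ x5) ^ x5) <-> ((x5 -> x2) | x5)) <-> ((x3 ^ x4) & ((x5 <-> ((x4 <-> x3) -> x1)) -> x5)) = True <-> True = True
x1 -> x6 = True -> False = False
((((x1 ^ x5) ^ x5) <-> ((x5 -> x2) | x5)) <-> ((x3 ^ x4) & ((x5 <-> ((x4 <-> x3) -> x1)) -> x5))) -> (x1 -> x6) = True -> False = False

False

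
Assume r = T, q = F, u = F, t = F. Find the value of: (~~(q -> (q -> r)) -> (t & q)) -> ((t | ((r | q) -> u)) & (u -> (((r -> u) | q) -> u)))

q -> r = F -> T = T
q -> (q -> r) = F -> T = T
~(q -> (q -> r)) = ~T = F
~~(q -> (q -> r)) = ~F = T
t & q = F & F = F
~~(q -> (q -> r)) -> (t & q) = T -> F = F
r | q = T | F = T
(r | q) -> u = T -> F = F
t | ((r | q) -> u) = F | F = F
r -> u = T -> F = F
(r -> u) | q = F | F = F
((r -> u) | q) -> u = F -> F = T
u -> (((r -> u) | q) -> u) = F -> T = T
(t | ((r | q) -> u)) & (u -> (((r -> u) | q) -> u)) = F & T = F
(~~(q -> (q -> r)) -> (t & q)) -> ((t | ((r | q) -> u)) & (u -> (((r -> u) | q) -> u))) = F -> F = T

T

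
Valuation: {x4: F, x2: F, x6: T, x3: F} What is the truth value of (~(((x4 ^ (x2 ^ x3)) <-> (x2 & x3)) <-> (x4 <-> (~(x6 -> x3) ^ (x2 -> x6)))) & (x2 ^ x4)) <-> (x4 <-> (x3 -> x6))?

x2 ^ x3 = F ^ F = F
x4 ^ (x2 ^ x3) = F ^ F = F
x2 & x3 = F & F = F
(x4 ^ (x2 ^ x3)) <-> (x2 & x3) = F <-> F = T
x6 -> x3 = T -> F = F
~(x6 -> x3) = ~F = T
x2 -> x6 = F -> T = T
~(x6 -> x3) ^ (x2 -> x6) = T ^ T = F
x4 <-> (~(x6 -> x3) ^ (x2 -> x6)) = F <-> F = T
((x4 ^ (x2 ^ x3)) <-> (x2 & x3)) <-> (x4 <-> (~(x6 -> x3) ^ (x2 -> x6))) = T <-> T = T
~(((x4 ^ (x2 ^ x3)) <-> (x2 & x3)) <-> (x4 <-> (~(x6 -> x3) ^ (x2 -> x6)))) = ~T = F
x2 ^ x4 = F ^ F = F
~(((x4 ^ (x2 ^ x3)) <-> (x2 & x3)) <-> (x4 <-> (~(x6 -> x3) ^ (x2 -> x6)))) & (x2 ^ x4) = F & F = F
x3 -> x6 = F -> T = T
x4 <-> (x3 -> x6) = F <-> T = F
(~(((x4 ^ (x2 ^ x3)) <-> (x2 & x3)) <-> (x4 <-> (~(x6 -> x3) ^ (x2 -> x6)))) & (x2 ^ x4)) <-> (x4 <-> (x3 -> x6)) = F <-> F = T

T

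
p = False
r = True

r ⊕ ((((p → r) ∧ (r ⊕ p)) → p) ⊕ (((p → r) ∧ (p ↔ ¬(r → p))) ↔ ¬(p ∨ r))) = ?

p → r = False → True = True
r ⊕ p = True ⊕ False = True
(p → r) ∧ (r ⊕ p) = True ∧ True = True
((p → r) ∧ (r ⊕ p)) → p = True → False = False
p → r = False → True = True
r → p = True → False = False
¬(r → p) = ¬False = True
p ↔ ¬(r → p) = False ↔ True = False
(p → r) ∧ (p ↔ ¬(r → p)) = True ∧ False = False
p ∨ r = False ∨ True = True
¬(p ∨ r) = ¬True = False
((p → r) ∧ (p ↔ ¬(r → p))) ↔ ¬(p ∨ r) = False ↔ False = True
(((p → r) ∧ (r ⊕ p)) → p) ⊕ (((p → r) ∧ (p ↔ ¬(r → p))) ↔ ¬(p ∨ r)) = False ⊕ True = True
r ⊕ ((((p → r) ∧ (r ⊕ p)) → p) ⊕ (((p → r) ∧ (p ↔ ¬(r → p))) ↔ ¬(p ∨ r))) = True ⊕ True = False

False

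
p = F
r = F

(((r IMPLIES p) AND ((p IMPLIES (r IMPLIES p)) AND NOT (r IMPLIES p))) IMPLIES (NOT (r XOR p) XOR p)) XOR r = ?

r IMPLIES p = F IMPLIES F = T
r IMPLIES p = F IMPLIES F = T
p IMPLIES (r IMPLIES p) = F IMPLIES T = T
r IMPLIES p = F IMPLIES F = T
NOT (r IMPLIES p) = NOT T = F
(p IMPLIES (r IMPLIES p)) AND NOT (r IMPLIES p) = T AND F = F
(r IMPLIES p) AND ((p IMPLIES (r IMPLIES p)) AND NOT (r IMPLIES p)) = T AND F = F
r XOR p = F XOR F = F
NOT (r XOR p) = NOT F = T
NOT (r XOR p) XOR p = T XOR F = T
((r IMPLIES p) AND ((p IMPLIES (r IMPLIES p)) AND NOT (r IMPLIES p))) IMPLIES (NOT (r XOR p) XOR p) = F IMPLIES T = T
(((r IMPLIES p) AND ((p IMPLIES (r IMPLIES p)) AND NOT (r IMPLIES p))) IMPLIES (NOT (r XOR p) XOR p)) XOR r = T XOR F = T

T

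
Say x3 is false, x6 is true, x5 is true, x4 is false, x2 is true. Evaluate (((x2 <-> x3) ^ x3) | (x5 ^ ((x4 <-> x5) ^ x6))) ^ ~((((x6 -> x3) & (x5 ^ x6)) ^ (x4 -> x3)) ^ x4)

x2 <-> x3 = True <-> False = False
(x2 <-> x3) ^ x3 = False ^ False = False
x4 <-> x5 = False <-> True = False
(x4 <-> x5) ^ x6 = False ^ True = True
x5 ^ ((x4 <-> x5) ^ x6) = True ^ True = False
((x2 <-> x3) ^ x3) | (x5 ^ ((x4 <-> x5) ^ x6)) = False | False = False
x6 -> x3 = True -> False = False
x5 ^ x6 = True ^ True = False
(x6 -> x3) & (x5 ^ x6) = False & False = False
x4 -> x3 = False -> False = True
((x6 -> x3) & (x5 ^ x6)) ^ (x4 -> x3) = False ^ True = True
(((x6 -> x3) & (x5 ^ x6)) ^ (x4 -> x3)) ^ x4 = True ^ False = True
~((((x6 -> x3) & (x5 ^ x6)) ^ (x4 -> x3)) ^ x4) = ~True = False
(((x2 <-> x3) ^ x3) | (x5 ^ ((x4 <-> x5) ^ x6))) ^ ~((((x6 -> x3) & (x5 ^ x6)) ^ (x4 -> x3)) ^ x4) = False ^ False = False

False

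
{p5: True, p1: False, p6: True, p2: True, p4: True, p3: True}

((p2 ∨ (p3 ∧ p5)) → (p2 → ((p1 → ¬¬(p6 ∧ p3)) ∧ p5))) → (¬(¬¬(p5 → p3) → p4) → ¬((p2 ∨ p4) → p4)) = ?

True

Substituting p5=True, p1=False, p6=True, p2=True, p4=True, p3=True:
p3 ∧ p5 = True ∧ True = True
p2 ∨ (p3 ∧ p5) = True ∨ True = True
p6 ∧ p3 = True ∧ True = True
¬(p6 ∧ p3) = ¬True = False
¬¬(p6 ∧ p3) = ¬False = True
p1 → ¬¬(p6 ∧ p3) = False → True = True
(p1 → ¬¬(p6 ∧ p3)) ∧ p5 = True ∧ True = True
p2 → ((p1 → ¬¬(p6 ∧ p3)) ∧ p5) = True → True = True
(p2 ∨ (p3 ∧ p5)) → (p2 → ((p1 → ¬¬(p6 ∧ p3)) ∧ p5)) = True → True = True
p5 → p3 = True → True = True
¬(p5 → p3) = ¬True = False
¬¬(p5 → p3) = ¬False = True
¬¬(p5 → p3) → p4 = True → True = True
¬(¬¬(p5 → p3) → p4) = ¬True = False
p2 ∨ p4 = True ∨ True = True
(p2 ∨ p4) → p4 = True → True = True
¬((p2 ∨ p4) → p4) = ¬True = False
¬(¬¬(p5 → p3) → p4) → ¬((p2 ∨ p4) → p4) = False → False = True
((p2 ∨ (p3 ∧ p5)) → (p2 → ((p1 → ¬¬(p6 ∧ p3)) ∧ p5))) → (¬(¬¬(p5 → p3) → p4) → ¬((p2 ∨ p4) → p4)) = True → True = True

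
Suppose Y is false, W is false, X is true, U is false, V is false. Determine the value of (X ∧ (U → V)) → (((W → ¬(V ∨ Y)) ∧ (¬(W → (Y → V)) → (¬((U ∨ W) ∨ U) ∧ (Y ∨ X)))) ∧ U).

F

U → V = F → F = T
X ∧ (U → V) = T ∧ T = T
V ∨ Y = F ∨ F = F
¬(V ∨ Y) = ¬F = T
W → ¬(V ∨ Y) = F → T = T
Y → V = F → F = T
W → (Y → V) = F → T = T
¬(W → (Y → V)) = ¬T = F
U ∨ W = F ∨ F = F
(U ∨ W) ∨ U = F ∨ F = F
¬((U ∨ W) ∨ U) = ¬F = T
Y ∨ X = F ∨ T = T
¬((U ∨ W) ∨ U) ∧ (Y ∨ X) = T ∧ T = T
¬(W → (Y → V)) → (¬((U ∨ W) ∨ U) ∧ (Y ∨ X)) = F → T = T
(W → ¬(V ∨ Y)) ∧ (¬(W → (Y → V)) → (¬((U ∨ W) ∨ U) ∧ (Y ∨ X))) = T ∧ T = T
((W → ¬(V ∨ Y)) ∧ (¬(W → (Y → V)) → (¬((U ∨ W) ∨ U) ∧ (Y ∨ X)))) ∧ U = T ∧ F = F
(X ∧ (U → V)) → (((W → ¬(V ∨ Y)) ∧ (¬(W → (Y → V)) → (¬((U ∨ W) ∨ U) ∧ (Y ∨ X)))) ∧ U) = T → F = F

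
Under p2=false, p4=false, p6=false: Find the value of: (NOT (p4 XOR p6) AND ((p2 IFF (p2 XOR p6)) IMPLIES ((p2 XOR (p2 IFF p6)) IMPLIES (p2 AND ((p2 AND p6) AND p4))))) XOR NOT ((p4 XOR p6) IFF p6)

p4 XOR p6 = false XOR false = false
NOT (p4 XOR p6) = NOT false = true
p2 XOR p6 = false XOR false = false
p2 IFF (p2 XOR p6) = false IFF false = true
p2 IFF p6 = false IFF false = true
p2 XOR (p2 IFF p6) = false XOR true = true
p2 AND p6 = false AND false = false
(p2 AND p6) AND p4 = false AND false = false
p2 AND ((p2 AND p6) AND p4) = false AND false = false
(p2 XOR (p2 IFF p6)) IMPLIES (p2 AND ((p2 AND p6) AND p4)) = true IMPLIES false = false
(p2 IFF (p2 XOR p6)) IMPLIES ((p2 XOR (p2 IFF p6)) IMPLIES (p2 AND ((p2 AND p6) AND p4))) = true IMPLIES false = false
NOT (p4 XOR p6) AND ((p2 IFF (p2 XOR p6)) IMPLIES ((p2 XOR (p2 IFF p6)) IMPLIES (p2 AND ((p2 AND p6) AND p4)))) = true AND false = false
p4 XOR p6 = false XOR false = false
(p4 XOR p6) IFF p6 = false IFF false = true
NOT ((p4 XOR p6) IFF p6) = NOT true = false
(NOT (p4 XOR p6) AND ((p2 IFF (p2 XOR p6)) IMPLIES ((p2 XOR (p2 IFF p6)) IMPLIES (p2 AND ((p2 AND p6) AND p4))))) XOR NOT ((p4 XOR p6) IFF p6) = false XOR false = false

false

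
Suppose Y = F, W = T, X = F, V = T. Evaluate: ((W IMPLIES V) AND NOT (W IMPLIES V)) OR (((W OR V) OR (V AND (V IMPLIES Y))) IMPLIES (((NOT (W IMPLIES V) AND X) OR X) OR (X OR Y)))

F

W IMPLIES V = T IMPLIES T = T
W IMPLIES V = T IMPLIES T = T
NOT (W IMPLIES V) = NOT T = F
(W IMPLIES V) AND NOT (W IMPLIES V) = T AND F = F
W OR V = T OR T = T
V IMPLIES Y = T IMPLIES F = F
V AND (V IMPLIES Y) = T AND F = F
(W OR V) OR (V AND (V IMPLIES Y)) = T OR F = T
W IMPLIES V = T IMPLIES T = T
NOT (W IMPLIES V) = NOT T = F
NOT (W IMPLIES V) AND X = F AND F = F
(NOT (W IMPLIES V) AND X) OR X = F OR F = F
X OR Y = F OR F = F
((NOT (W IMPLIES V) AND X) OR X) OR (X OR Y) = F OR F = F
((W OR V) OR (V AND (V IMPLIES Y))) IMPLIES (((NOT (W IMPLIES V) AND X) OR X) OR (X OR Y)) = T IMPLIES F = F
((W IMPLIES V) AND NOT (W IMPLIES V)) OR (((W OR V) OR (V AND (V IMPLIES Y))) IMPLIES (((NOT (W IMPLIES V) AND X) OR X) OR (X OR Y))) = F OR F = F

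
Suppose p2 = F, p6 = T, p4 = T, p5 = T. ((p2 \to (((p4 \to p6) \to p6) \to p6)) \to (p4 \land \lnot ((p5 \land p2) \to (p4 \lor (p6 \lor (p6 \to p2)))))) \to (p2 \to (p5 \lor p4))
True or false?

p4 \to p6 = T \to T = T
(p4 \to p6) \to p6 = T \to T = T
((p4 \to p6) \to p6) \to p6 = T \to T = T
p2 \to (((p4 \to p6) \to p6) \to p6) = F \to T = T
p5 \land p2 = T \land F = F
p6 \to p2 = T \to F = F
p6 \lor (p6 \to p2) = T \lor F = T
p4 \lor (p6 \lor (p6 \to p2)) = T \lor T = T
(p5 \land p2) \to (p4 \lor (p6 \lor (p6 \to p2))) = F \to T = T
\lnot ((p5 \land p2) \to (p4 \lor (p6 \lor (p6 \to p2)))) = \lnot T = F
p4 \land \lnot ((p5 \land p2) \to (p4 \lor (p6 \lor (p6 \to p2)))) = T \land F = F
(p2 \to (((p4 \to p6) \to p6) \to p6)) \to (p4 \land \lnot ((p5 \land p2) \to (p4 \lor (p6 \lor (p6 \to p2))))) = T \to F = F
p5 \lor p4 = T \lor T = T
p2 \to (p5 \lor p4) = F \to T = T
((p2 \to (((p4 \to p6) \to p6) \to p6)) \to (p4 \land \lnot ((p5 \land p2) \to (p4 \lor (p6 \lor (p6 \to p2)))))) \to (p2 \to (p5 \lor p4)) = F \to T = T

T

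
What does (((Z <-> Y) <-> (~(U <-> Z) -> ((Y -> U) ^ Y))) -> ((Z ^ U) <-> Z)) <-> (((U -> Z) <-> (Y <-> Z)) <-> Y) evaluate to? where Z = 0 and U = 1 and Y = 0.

0

Z <-> Y = 0 <-> 0 = 1
U <-> Z = 1 <-> 0 = 0
~(U <-> Z) = ~0 = 1
Y -> U = 0 -> 1 = 1
(Y -> U) ^ Y = 1 ^ 0 = 1
~(U <-> Z) -> ((Y -> U) ^ Y) = 1 -> 1 = 1
(Z <-> Y) <-> (~(U <-> Z) -> ((Y -> U) ^ Y)) = 1 <-> 1 = 1
Z ^ U = 0 ^ 1 = 1
(Z ^ U) <-> Z = 1 <-> 0 = 0
((Z <-> Y) <-> (~(U <-> Z) -> ((Y -> U) ^ Y))) -> ((Z ^ U) <-> Z) = 1 -> 0 = 0
U -> Z = 1 -> 0 = 0
Y <-> Z = 0 <-> 0 = 1
(U -> Z) <-> (Y <-> Z) = 0 <-> 1 = 0
((U -> Z) <-> (Y <-> Z)) <-> Y = 0 <-> 0 = 1
(((Z <-> Y) <-> (~(U <-> Z) -> ((Y -> U) ^ Y))) -> ((Z ^ U) <-> Z)) <-> (((U -> Z) <-> (Y <-> Z)) <-> Y) = 0 <-> 1 = 0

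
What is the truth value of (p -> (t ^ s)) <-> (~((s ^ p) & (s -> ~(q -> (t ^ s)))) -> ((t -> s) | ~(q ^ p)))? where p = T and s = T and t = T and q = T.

t ^ s = T ^ T = F
p -> (t ^ s) = T -> F = F
s ^ p = T ^ T = F
t ^ s = T ^ T = F
q -> (t ^ s) = T -> F = F
~(q -> (t ^ s)) = ~F = T
s -> ~(q -> (t ^ s)) = T -> T = T
(s ^ p) & (s -> ~(q -> (t ^ s))) = F & T = F
~((s ^ p) & (s -> ~(q -> (t ^ s)))) = ~F = T
t -> s = T -> T = T
q ^ p = T ^ T = F
~(q ^ p) = ~F = T
(t -> s) | ~(q ^ p) = T | T = T
~((s ^ p) & (s -> ~(q -> (t ^ s)))) -> ((t -> s) | ~(q ^ p)) = T -> T = T
(p -> (t ^ s)) <-> (~((s ^ p) & (s -> ~(q -> (t ^ s)))) -> ((t -> s) | ~(q ^ p))) = F <-> T = F

F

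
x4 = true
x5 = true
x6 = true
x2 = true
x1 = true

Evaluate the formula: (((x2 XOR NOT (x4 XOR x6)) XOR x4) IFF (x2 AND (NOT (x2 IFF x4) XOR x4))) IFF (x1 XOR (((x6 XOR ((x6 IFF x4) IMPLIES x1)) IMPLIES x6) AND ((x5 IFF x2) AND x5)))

false

x4 XOR x6 = true XOR true = false
NOT (x4 XOR x6) = NOT false = true
x2 XOR NOT (x4 XOR x6) = true XOR true = false
(x2 XOR NOT (x4 XOR x6)) XOR x4 = false XOR true = true
x2 IFF x4 = true IFF true = true
NOT (x2 IFF x4) = NOT true = false
NOT (x2 IFF x4) XOR x4 = false XOR true = true
x2 AND (NOT (x2 IFF x4) XOR x4) = true AND true = true
((x2 XOR NOT (x4 XOR x6)) XOR x4) IFF (x2 AND (NOT (x2 IFF x4) XOR x4)) = true IFF true = true
x6 IFF x4 = true IFF true = true
(x6 IFF x4) IMPLIES x1 = true IMPLIES true = true
x6 XOR ((x6 IFF x4) IMPLIES x1) = true XOR true = false
(x6 XOR ((x6 IFF x4) IMPLIES x1)) IMPLIES x6 = false IMPLIES true = true
x5 IFF x2 = true IFF true = true
(x5 IFF x2) AND x5 = true AND true = true
((x6 XOR ((x6 IFF x4) IMPLIES x1)) IMPLIES x6) AND ((x5 IFF x2) AND x5) = true AND true = true
x1 XOR (((x6 XOR ((x6 IFF x4) IMPLIES x1)) IMPLIES x6) AND ((x5 IFF x2) AND x5)) = true XOR true = false
(((x2 XOR NOT (x4 XOR x6)) XOR x4) IFF (x2 AND (NOT (x2 IFF x4) XOR x4))) IFF (x1 XOR (((x6 XOR ((x6 IFF x4) IMPLIES x1)) IMPLIES x6) AND ((x5 IFF x2) AND x5))) = true IFF false = false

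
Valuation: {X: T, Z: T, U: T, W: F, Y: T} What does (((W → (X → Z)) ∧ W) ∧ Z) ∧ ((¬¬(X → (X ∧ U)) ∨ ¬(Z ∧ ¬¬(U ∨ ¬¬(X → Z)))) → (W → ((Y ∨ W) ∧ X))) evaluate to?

X → Z = T → T = T
W → (X → Z) = F → T = T
(W → (X → Z)) ∧ W = T ∧ F = F
((W → (X → Z)) ∧ W) ∧ Z = F ∧ T = F
X ∧ U = T ∧ T = T
X → (X ∧ U) = T → T = T
¬(X → (X ∧ U)) = ¬T = F
¬¬(X → (X ∧ U)) = ¬F = T
X → Z = T → T = T
¬(X → Z) = ¬T = F
¬¬(X → Z) = ¬F = T
U ∨ ¬¬(X → Z) = T ∨ T = T
¬(U ∨ ¬¬(X → Z)) = ¬T = F
¬¬(U ∨ ¬¬(X → Z)) = ¬F = T
Z ∧ ¬¬(U ∨ ¬¬(X → Z)) = T ∧ T = T
¬(Z ∧ ¬¬(U ∨ ¬¬(X → Z))) = ¬T = F
¬¬(X → (X ∧ U)) ∨ ¬(Z ∧ ¬¬(U ∨ ¬¬(X → Z))) = T ∨ F = T
Y ∨ W = T ∨ F = T
(Y ∨ W) ∧ X = T ∧ T = T
W → ((Y ∨ W) ∧ X) = F → T = T
(¬¬(X → (X ∧ U)) ∨ ¬(Z ∧ ¬¬(U ∨ ¬¬(X → Z)))) → (W → ((Y ∨ W) ∧ X)) = T → T = T
(((W → (X → Z)) ∧ W) ∧ Z) ∧ ((¬¬(X → (X ∧ U)) ∨ ¬(Z ∧ ¬¬(U ∨ ¬¬(X → Z)))) → (W → ((Y ∨ W) ∧ X))) = F ∧ T = F

F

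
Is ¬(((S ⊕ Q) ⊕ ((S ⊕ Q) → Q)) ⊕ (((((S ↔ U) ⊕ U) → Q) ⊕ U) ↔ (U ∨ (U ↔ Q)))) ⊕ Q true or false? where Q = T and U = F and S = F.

F

S ⊕ Q = F ⊕ T = T
S ⊕ Q = F ⊕ T = T
(S ⊕ Q) → Q = T → T = T
(S ⊕ Q) ⊕ ((S ⊕ Q) → Q) = T ⊕ T = F
S ↔ U = F ↔ F = T
(S ↔ U) ⊕ U = T ⊕ F = T
((S ↔ U) ⊕ U) → Q = T → T = T
(((S ↔ U) ⊕ U) → Q) ⊕ U = T ⊕ F = T
U ↔ Q = F ↔ T = F
U ∨ (U ↔ Q) = F ∨ F = F
((((S ↔ U) ⊕ U) → Q) ⊕ U) ↔ (U ∨ (U ↔ Q)) = T ↔ F = F
((S ⊕ Q) ⊕ ((S ⊕ Q) → Q)) ⊕ (((((S ↔ U) ⊕ U) → Q) ⊕ U) ↔ (U ∨ (U ↔ Q))) = F ⊕ F = F
¬(((S ⊕ Q) ⊕ ((S ⊕ Q) → Q)) ⊕ (((((S ↔ U) ⊕ U) → Q) ⊕ U) ↔ (U ∨ (U ↔ Q)))) = ¬F = T
¬(((S ⊕ Q) ⊕ ((S ⊕ Q) → Q)) ⊕ (((((S ↔ U) ⊕ U) → Q) ⊕ U) ↔ (U ∨ (U ↔ Q)))) ⊕ Q = T ⊕ T = F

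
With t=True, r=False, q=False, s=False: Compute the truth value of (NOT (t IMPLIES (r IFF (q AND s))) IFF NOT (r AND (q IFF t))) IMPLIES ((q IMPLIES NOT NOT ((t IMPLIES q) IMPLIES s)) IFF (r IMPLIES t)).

q AND s = False AND False = False
r IFF (q AND s) = False IFF False = True
t IMPLIES (r IFF (q AND s)) = True IMPLIES True = True
NOT (t IMPLIES (r IFF (q AND s))) = NOT True = False
q IFF t = False IFF True = False
r AND (q IFF t) = False AND False = False
NOT (r AND (q IFF t)) = NOT False = True
NOT (t IMPLIES (r IFF (q AND s))) IFF NOT (r AND (q IFF t)) = False IFF True = False
t IMPLIES q = True IMPLIES False = False
(t IMPLIES q) IMPLIES s = False IMPLIES False = True
NOT ((t IMPLIES q) IMPLIES s) = NOT True = False
NOT NOT ((t IMPLIES q) IMPLIES s) = NOT False = True
q IMPLIES NOT NOT ((t IMPLIES q) IMPLIES s) = False IMPLIES True = True
r IMPLIES t = False IMPLIES True = True
(q IMPLIES NOT NOT ((t IMPLIES q) IMPLIES s)) IFF (r IMPLIES t) = True IFF True = True
(NOT (t IMPLIES (r IFF (q AND s))) IFF NOT (r AND (q IFF t))) IMPLIES ((q IMPLIES NOT NOT ((t IMPLIES q) IMPLIES s)) IFF (r IMPLIES t)) = False IMPLIES True = True

True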